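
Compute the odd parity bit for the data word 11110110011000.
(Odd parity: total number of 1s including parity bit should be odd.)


Number of 1s in data: 8
Parity bit: 1

1


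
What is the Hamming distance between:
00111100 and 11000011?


XOR: 11111111
Count of 1s: 8

8


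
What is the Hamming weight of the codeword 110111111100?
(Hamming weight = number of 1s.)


Counting 1s in 110111111100

9


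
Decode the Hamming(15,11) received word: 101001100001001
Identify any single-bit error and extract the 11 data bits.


Syndrome = 0: no error detected

Data: 10110001001 (no errors)


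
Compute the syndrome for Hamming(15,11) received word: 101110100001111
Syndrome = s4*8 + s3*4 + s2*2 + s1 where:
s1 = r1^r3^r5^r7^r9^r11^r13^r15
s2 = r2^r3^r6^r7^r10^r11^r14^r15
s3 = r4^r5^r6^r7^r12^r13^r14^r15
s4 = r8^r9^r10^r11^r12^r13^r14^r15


s1=0, s2=0, s3=1, s4=0

Syndrome = 4 (error at position 4)


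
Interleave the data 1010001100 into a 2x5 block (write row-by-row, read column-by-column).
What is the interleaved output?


Matrix:
  10100
  01100
Read columns: 1001110000

1001110000


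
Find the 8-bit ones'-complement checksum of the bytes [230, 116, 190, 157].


Sum = 693 mod 256 = 181
Complement = 74

74


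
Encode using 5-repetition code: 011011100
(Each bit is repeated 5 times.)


Each bit -> 5 copies

000001111111111000001111111111111110000000000


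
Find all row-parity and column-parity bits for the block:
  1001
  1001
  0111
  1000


Row parities: 0011
Column parities: 1111

Row P: 0011, Col P: 1111, Corner: 0


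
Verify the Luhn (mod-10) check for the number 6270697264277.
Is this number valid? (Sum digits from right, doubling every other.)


Luhn sum = 71
71 mod 10 = 1

Invalid (Luhn sum mod 10 = 1)


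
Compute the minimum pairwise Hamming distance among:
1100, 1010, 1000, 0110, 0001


Comparing all pairs, minimum distance: 1
Can detect 0 errors, correct 0 errors

1


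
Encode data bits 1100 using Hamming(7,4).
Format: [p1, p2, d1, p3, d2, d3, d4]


Parity bits: p1=0, p2=1, p3=1

0111100


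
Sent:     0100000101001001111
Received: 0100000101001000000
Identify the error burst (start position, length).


XOR: 0000000000000001111

Burst at position 15, length 4


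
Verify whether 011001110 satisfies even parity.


Number of 1s: 5

No, parity error (5 ones)


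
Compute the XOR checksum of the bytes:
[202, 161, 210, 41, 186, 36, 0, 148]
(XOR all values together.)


XOR chain: 202 ^ 161 ^ 210 ^ 41 ^ 186 ^ 36 ^ 0 ^ 148 = 154

154


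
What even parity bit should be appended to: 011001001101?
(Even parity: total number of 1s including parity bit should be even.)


Number of 1s in data: 6
Parity bit: 0

0


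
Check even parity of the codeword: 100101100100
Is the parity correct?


Number of 1s: 5

No, parity error (5 ones)


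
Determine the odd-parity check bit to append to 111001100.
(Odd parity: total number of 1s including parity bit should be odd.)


Number of 1s in data: 5
Parity bit: 0

0


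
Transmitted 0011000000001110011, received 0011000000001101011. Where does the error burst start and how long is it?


XOR: 0000000000000011000

Burst at position 14, length 2


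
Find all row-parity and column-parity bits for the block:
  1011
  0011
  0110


Row parities: 100
Column parities: 1110

Row P: 100, Col P: 1110, Corner: 1


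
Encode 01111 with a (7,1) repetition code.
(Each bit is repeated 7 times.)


Each bit -> 7 copies

00000001111111111111111111111111111


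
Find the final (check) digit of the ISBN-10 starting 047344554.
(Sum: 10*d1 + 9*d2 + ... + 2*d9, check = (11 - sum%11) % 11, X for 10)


Weighted sum: 200
200 mod 11 = 2

Check digit: 9


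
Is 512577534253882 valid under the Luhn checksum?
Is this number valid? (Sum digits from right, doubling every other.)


Luhn sum = 69
69 mod 10 = 9

Invalid (Luhn sum mod 10 = 9)


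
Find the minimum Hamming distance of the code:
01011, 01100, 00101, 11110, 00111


Comparing all pairs, minimum distance: 1
Can detect 0 errors, correct 0 errors

1


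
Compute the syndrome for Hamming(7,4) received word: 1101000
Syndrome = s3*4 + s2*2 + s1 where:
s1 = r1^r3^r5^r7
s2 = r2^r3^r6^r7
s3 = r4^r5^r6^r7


s1=1, s2=1, s3=1

Syndrome = 7 (error at position 7)


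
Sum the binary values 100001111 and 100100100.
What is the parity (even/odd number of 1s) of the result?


100001111 = 271
100100100 = 292
Sum = 563 = 1000110011
1s count = 5

odd parity (5 ones in 1000110011)


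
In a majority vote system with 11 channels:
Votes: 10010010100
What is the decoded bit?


Ones: 4 out of 11
Threshold: 6

0 (4/11 voted 1)


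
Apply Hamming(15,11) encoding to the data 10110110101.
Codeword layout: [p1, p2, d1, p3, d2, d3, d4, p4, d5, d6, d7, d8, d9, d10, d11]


Parity bits: p1=1, p2=0, p3=0, p4=0

101001100110101


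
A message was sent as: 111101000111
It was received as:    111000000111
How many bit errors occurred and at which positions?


XOR: 000101000000

2 error(s) at position(s): 3, 5


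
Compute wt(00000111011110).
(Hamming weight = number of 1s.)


Counting 1s in 00000111011110

7


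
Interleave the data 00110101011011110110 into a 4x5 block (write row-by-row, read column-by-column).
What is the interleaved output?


Matrix:
  00110
  10101
  10111
  10110
Read columns: 01110000111110110110

01110000111110110110


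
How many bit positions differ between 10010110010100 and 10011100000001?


XOR: 00001010010101
Count of 1s: 5

5


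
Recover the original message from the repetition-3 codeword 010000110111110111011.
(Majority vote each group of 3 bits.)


Groups: 010, 000, 110, 111, 110, 111, 011
Majority votes: 0011111

0011111


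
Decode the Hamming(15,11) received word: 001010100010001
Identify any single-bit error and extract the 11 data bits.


Syndrome = 5: error at position 5

Data: 10010010001 (corrected bit 5)


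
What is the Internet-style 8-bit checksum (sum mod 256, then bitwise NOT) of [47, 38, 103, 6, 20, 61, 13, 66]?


Sum = 354 mod 256 = 98
Complement = 157

157


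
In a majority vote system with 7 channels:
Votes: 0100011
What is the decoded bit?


Ones: 3 out of 7
Threshold: 4

0 (3/7 voted 1)


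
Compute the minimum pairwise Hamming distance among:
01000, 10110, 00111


Comparing all pairs, minimum distance: 2
Can detect 1 errors, correct 0 errors

2


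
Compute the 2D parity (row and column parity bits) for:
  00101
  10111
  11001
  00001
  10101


Row parities: 00111
Column parities: 11111

Row P: 00111, Col P: 11111, Corner: 1


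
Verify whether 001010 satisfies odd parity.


Number of 1s: 2

No, parity error (2 ones)


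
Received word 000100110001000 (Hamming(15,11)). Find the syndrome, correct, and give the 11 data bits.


Syndrome = 7: error at position 7

Data: 00000001000 (corrected bit 7)


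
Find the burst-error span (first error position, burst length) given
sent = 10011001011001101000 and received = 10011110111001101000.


XOR: 00000111100000000000

Burst at position 5, length 4


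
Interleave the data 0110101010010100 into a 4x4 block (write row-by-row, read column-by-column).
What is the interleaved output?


Matrix:
  0110
  1010
  1001
  0100
Read columns: 0110100111000010

0110100111000010


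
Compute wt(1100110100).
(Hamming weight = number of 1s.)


Counting 1s in 1100110100

5


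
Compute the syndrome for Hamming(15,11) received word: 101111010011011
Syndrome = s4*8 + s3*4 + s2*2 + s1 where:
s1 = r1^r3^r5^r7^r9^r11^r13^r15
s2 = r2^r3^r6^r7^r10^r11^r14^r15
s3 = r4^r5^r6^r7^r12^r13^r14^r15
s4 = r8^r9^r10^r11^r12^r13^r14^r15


s1=1, s2=1, s3=0, s4=1

Syndrome = 11 (error at position 11)


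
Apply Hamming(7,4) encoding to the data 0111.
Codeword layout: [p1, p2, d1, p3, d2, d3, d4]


Parity bits: p1=0, p2=0, p3=1

0001111


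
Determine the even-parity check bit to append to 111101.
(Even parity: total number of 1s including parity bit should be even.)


Number of 1s in data: 5
Parity bit: 1

1


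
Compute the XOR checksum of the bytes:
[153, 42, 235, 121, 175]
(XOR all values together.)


XOR chain: 153 ^ 42 ^ 235 ^ 121 ^ 175 = 142

142


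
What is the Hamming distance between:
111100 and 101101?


XOR: 010001
Count of 1s: 2

2


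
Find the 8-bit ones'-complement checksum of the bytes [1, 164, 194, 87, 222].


Sum = 668 mod 256 = 156
Complement = 99

99


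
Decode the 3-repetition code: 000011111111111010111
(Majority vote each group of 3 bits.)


Groups: 000, 011, 111, 111, 111, 010, 111
Majority votes: 0111101

0111101


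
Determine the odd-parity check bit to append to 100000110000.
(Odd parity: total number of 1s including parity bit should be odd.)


Number of 1s in data: 3
Parity bit: 0

0


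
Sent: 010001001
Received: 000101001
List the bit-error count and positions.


XOR: 010100000

2 error(s) at position(s): 1, 3


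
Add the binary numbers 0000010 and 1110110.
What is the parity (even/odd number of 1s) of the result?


0000010 = 2
1110110 = 118
Sum = 120 = 1111000
1s count = 4

even parity (4 ones in 1111000)


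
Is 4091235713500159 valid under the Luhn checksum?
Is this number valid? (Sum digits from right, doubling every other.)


Luhn sum = 50
50 mod 10 = 0

Valid (Luhn sum mod 10 = 0)


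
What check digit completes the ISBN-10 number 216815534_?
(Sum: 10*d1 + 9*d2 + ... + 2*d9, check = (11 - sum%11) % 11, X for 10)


Weighted sum: 201
201 mod 11 = 3

Check digit: 8


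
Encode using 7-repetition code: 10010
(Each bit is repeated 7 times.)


Each bit -> 7 copies

11111110000000000000011111110000000


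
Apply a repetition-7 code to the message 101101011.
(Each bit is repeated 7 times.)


Each bit -> 7 copies

111111100000001111111111111100000001111111000000011111111111111


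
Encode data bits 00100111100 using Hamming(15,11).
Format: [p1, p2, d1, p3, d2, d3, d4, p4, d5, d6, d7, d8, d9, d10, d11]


Parity bits: p1=0, p2=1, p3=1, p4=0

010101000111100


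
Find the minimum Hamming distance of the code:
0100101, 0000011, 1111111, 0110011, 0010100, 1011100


Comparing all pairs, minimum distance: 2
Can detect 1 errors, correct 0 errors

2


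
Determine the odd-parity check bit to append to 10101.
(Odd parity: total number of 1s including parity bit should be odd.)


Number of 1s in data: 3
Parity bit: 0

0


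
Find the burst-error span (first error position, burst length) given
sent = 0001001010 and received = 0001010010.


XOR: 0000011000

Burst at position 5, length 2


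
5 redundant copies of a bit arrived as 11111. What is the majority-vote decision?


Ones: 5 out of 5
Threshold: 3

1 (5/5 voted 1)


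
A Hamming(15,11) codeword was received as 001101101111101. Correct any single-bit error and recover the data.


Syndrome = 0: no error detected

Data: 10111111101 (no errors)


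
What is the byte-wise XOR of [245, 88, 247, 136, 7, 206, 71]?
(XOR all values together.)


XOR chain: 245 ^ 88 ^ 247 ^ 136 ^ 7 ^ 206 ^ 71 = 92

92


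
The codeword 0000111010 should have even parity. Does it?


Number of 1s: 4

Yes, parity is correct (4 ones)


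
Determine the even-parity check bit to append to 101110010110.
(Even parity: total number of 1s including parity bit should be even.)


Number of 1s in data: 7
Parity bit: 1

1


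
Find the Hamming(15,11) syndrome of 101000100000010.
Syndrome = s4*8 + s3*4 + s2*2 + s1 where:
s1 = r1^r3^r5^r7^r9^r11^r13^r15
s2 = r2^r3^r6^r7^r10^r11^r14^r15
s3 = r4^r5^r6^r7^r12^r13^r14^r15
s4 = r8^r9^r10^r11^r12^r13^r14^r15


s1=1, s2=1, s3=0, s4=1

Syndrome = 11 (error at position 11)


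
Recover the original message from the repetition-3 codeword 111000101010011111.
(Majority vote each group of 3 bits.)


Groups: 111, 000, 101, 010, 011, 111
Majority votes: 101011

101011


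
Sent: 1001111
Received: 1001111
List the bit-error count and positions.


XOR: 0000000

0 errors (received matches sent)


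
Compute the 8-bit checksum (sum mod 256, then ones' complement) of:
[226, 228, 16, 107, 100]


Sum = 677 mod 256 = 165
Complement = 90

90


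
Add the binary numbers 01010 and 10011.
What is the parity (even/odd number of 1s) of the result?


01010 = 10
10011 = 19
Sum = 29 = 11101
1s count = 4

even parity (4 ones in 11101)


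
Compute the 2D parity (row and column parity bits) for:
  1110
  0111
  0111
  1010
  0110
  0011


Row parities: 111000
Column parities: 0001

Row P: 111000, Col P: 0001, Corner: 1


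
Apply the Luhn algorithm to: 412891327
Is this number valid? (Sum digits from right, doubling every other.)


Luhn sum = 40
40 mod 10 = 0

Valid (Luhn sum mod 10 = 0)


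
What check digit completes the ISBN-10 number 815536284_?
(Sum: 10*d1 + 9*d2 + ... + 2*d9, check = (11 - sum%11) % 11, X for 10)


Weighted sum: 252
252 mod 11 = 10

Check digit: 1


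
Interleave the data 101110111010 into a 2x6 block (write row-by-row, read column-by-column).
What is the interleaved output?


Matrix:
  101110
  111010
Read columns: 110111101100

110111101100


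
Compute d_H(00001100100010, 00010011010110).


XOR: 00011111110100
Count of 1s: 8

8


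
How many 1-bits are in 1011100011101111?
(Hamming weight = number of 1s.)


Counting 1s in 1011100011101111

11


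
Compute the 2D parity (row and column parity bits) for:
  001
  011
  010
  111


Row parities: 1011
Column parities: 111

Row P: 1011, Col P: 111, Corner: 1


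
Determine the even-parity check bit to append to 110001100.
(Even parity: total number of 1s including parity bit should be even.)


Number of 1s in data: 4
Parity bit: 0

0


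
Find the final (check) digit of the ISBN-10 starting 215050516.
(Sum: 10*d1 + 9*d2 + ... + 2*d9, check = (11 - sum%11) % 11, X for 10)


Weighted sum: 134
134 mod 11 = 2

Check digit: 9


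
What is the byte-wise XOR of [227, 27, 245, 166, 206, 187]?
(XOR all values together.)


XOR chain: 227 ^ 27 ^ 245 ^ 166 ^ 206 ^ 187 = 222

222


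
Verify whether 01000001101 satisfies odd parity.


Number of 1s: 4

No, parity error (4 ones)


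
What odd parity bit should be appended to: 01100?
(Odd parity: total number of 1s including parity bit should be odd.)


Number of 1s in data: 2
Parity bit: 1

1


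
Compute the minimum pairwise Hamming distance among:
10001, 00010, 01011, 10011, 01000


Comparing all pairs, minimum distance: 1
Can detect 0 errors, correct 0 errors

1


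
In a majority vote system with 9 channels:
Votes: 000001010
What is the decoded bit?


Ones: 2 out of 9
Threshold: 5

0 (2/9 voted 1)


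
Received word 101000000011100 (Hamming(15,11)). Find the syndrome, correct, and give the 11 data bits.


Syndrome = 8: error at position 8

Data: 10000011100 (corrected bit 8)


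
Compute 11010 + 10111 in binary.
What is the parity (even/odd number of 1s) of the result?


11010 = 26
10111 = 23
Sum = 49 = 110001
1s count = 3

odd parity (3 ones in 110001)


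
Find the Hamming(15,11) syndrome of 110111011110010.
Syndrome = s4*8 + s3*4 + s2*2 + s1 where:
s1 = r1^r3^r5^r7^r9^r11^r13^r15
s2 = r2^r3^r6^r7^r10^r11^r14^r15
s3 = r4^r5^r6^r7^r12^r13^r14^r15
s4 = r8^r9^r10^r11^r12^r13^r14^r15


s1=0, s2=1, s3=0, s4=1

Syndrome = 10 (error at position 10)


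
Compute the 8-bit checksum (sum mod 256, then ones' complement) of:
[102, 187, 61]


Sum = 350 mod 256 = 94
Complement = 161

161


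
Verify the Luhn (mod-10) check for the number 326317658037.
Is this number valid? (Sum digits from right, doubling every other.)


Luhn sum = 51
51 mod 10 = 1

Invalid (Luhn sum mod 10 = 1)


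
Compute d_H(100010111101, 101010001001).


XOR: 001000110100
Count of 1s: 4

4


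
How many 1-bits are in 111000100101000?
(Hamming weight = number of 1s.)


Counting 1s in 111000100101000

6


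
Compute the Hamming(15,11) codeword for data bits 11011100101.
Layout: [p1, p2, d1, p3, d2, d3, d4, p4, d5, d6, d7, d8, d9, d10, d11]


Parity bits: p1=0, p2=0, p3=0, p4=0

001010101100101


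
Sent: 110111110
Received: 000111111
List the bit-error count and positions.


XOR: 110000001

3 error(s) at position(s): 0, 1, 8


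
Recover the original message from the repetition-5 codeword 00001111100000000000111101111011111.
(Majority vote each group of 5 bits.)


Groups: 00001, 11110, 00000, 00000, 11110, 11110, 11111
Majority votes: 0100111

0100111


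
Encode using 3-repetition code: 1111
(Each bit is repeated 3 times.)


Each bit -> 3 copies

111111111111


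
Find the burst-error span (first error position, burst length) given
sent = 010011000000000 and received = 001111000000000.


XOR: 011100000000000

Burst at position 1, length 3


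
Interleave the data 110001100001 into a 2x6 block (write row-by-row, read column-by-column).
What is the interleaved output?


Matrix:
  110001
  100001
Read columns: 111000000011

111000000011


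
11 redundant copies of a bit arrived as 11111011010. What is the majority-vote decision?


Ones: 8 out of 11
Threshold: 6

1 (8/11 voted 1)


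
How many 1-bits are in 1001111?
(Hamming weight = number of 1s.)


Counting 1s in 1001111

5


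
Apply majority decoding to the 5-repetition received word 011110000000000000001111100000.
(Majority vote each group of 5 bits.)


Groups: 01111, 00000, 00000, 00000, 11111, 00000
Majority votes: 100010

100010


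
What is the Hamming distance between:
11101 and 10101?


XOR: 01000
Count of 1s: 1

1


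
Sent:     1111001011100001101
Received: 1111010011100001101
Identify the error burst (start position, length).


XOR: 0000011000000000000

Burst at position 5, length 2


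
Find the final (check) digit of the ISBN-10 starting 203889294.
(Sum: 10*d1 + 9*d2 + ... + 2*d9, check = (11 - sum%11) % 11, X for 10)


Weighted sum: 236
236 mod 11 = 5

Check digit: 6


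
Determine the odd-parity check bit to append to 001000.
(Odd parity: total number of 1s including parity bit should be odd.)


Number of 1s in data: 1
Parity bit: 0

0


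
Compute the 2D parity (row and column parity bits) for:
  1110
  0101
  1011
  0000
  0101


Row parities: 10100
Column parities: 0101

Row P: 10100, Col P: 0101, Corner: 0


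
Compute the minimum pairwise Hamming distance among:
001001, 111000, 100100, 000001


Comparing all pairs, minimum distance: 1
Can detect 0 errors, correct 0 errors

1


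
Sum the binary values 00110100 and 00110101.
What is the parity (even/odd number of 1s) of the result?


00110100 = 52
00110101 = 53
Sum = 105 = 1101001
1s count = 4

even parity (4 ones in 1101001)


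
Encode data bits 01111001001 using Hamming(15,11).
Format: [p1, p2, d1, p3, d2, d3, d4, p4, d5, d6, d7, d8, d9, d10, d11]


Parity bits: p1=0, p2=1, p3=1, p4=1

010111111001001


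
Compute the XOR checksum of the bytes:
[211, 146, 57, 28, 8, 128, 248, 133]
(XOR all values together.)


XOR chain: 211 ^ 146 ^ 57 ^ 28 ^ 8 ^ 128 ^ 248 ^ 133 = 145

145


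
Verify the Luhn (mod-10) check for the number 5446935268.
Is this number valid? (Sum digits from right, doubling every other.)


Luhn sum = 45
45 mod 10 = 5

Invalid (Luhn sum mod 10 = 5)


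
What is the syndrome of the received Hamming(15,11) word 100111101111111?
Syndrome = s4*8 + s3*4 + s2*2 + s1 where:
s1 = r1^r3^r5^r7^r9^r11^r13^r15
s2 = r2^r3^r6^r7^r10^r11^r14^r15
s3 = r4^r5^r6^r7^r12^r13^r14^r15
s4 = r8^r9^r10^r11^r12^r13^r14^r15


s1=1, s2=0, s3=0, s4=1

Syndrome = 9 (error at position 9)


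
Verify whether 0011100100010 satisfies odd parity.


Number of 1s: 5

Yes, parity is correct (5 ones)


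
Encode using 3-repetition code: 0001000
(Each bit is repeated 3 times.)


Each bit -> 3 copies

000000000111000000000


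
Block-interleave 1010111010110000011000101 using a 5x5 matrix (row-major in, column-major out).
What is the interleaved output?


Matrix:
  10101
  11010
  11000
  00110
  00101
Read columns: 1110001100100110101010001

1110001100100110101010001


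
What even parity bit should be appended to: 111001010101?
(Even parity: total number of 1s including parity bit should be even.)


Number of 1s in data: 7
Parity bit: 1

1


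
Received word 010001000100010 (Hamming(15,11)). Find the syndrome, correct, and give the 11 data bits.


Syndrome = 0: no error detected

Data: 00100100010 (no errors)


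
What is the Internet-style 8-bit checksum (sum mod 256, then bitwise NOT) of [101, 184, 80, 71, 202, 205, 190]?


Sum = 1033 mod 256 = 9
Complement = 246

246


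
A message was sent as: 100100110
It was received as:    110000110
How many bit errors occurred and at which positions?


XOR: 010100000

2 error(s) at position(s): 1, 3


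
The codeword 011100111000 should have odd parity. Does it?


Number of 1s: 6

No, parity error (6 ones)


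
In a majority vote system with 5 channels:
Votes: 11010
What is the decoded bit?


Ones: 3 out of 5
Threshold: 3

1 (3/5 voted 1)


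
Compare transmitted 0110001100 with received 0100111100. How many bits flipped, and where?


XOR: 0010110000

3 error(s) at position(s): 2, 4, 5


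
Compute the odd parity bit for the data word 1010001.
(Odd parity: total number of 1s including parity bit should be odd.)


Number of 1s in data: 3
Parity bit: 0

0


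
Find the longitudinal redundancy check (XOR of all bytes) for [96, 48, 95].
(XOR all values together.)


XOR chain: 96 ^ 48 ^ 95 = 15

15


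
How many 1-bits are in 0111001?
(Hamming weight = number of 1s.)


Counting 1s in 0111001

4


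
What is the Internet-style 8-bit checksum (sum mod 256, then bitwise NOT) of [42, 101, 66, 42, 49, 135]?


Sum = 435 mod 256 = 179
Complement = 76

76


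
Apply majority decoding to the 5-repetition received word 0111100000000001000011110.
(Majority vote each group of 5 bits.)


Groups: 01111, 00000, 00000, 10000, 11110
Majority votes: 10001

10001


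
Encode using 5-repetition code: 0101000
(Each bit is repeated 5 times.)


Each bit -> 5 copies

00000111110000011111000000000000000


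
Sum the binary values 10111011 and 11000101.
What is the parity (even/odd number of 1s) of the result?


10111011 = 187
11000101 = 197
Sum = 384 = 110000000
1s count = 2

even parity (2 ones in 110000000)


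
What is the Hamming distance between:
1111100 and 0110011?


XOR: 1001111
Count of 1s: 5

5


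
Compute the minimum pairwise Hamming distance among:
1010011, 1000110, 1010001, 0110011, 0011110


Comparing all pairs, minimum distance: 1
Can detect 0 errors, correct 0 errors

1


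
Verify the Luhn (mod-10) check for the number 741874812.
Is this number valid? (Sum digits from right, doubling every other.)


Luhn sum = 50
50 mod 10 = 0

Valid (Luhn sum mod 10 = 0)


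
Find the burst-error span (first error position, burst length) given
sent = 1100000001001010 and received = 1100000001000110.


XOR: 0000000000001100

Burst at position 12, length 2


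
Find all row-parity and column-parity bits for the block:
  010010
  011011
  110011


Row parities: 000
Column parities: 111010

Row P: 000, Col P: 111010, Corner: 0


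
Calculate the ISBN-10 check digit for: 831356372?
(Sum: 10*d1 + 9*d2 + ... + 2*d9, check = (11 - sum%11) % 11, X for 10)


Weighted sum: 233
233 mod 11 = 2

Check digit: 9


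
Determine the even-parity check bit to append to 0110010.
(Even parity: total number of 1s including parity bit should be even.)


Number of 1s in data: 3
Parity bit: 1

1


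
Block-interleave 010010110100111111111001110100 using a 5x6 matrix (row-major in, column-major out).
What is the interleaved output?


Matrix:
  010010
  110100
  111111
  111001
  110100
Read columns: 011111111100110011011010000110

011111111100110011011010000110


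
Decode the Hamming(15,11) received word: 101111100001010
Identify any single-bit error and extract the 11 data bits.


Syndrome = 0: no error detected

Data: 11110001010 (no errors)


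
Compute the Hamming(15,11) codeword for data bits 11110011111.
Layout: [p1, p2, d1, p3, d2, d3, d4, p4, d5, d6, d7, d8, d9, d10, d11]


Parity bits: p1=0, p2=0, p3=1, p4=1

001111110011111


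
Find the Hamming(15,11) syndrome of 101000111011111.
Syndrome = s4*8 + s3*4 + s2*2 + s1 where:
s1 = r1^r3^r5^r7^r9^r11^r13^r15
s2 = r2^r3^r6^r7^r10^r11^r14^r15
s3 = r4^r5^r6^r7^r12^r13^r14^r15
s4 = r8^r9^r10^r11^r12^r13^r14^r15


s1=1, s2=1, s3=1, s4=1

Syndrome = 15 (error at position 15)


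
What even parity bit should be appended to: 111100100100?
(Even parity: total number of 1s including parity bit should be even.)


Number of 1s in data: 6
Parity bit: 0

0


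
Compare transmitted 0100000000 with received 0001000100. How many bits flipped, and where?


XOR: 0101000100

3 error(s) at position(s): 1, 3, 7


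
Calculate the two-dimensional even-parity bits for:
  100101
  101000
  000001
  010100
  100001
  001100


Row parities: 101000
Column parities: 110101

Row P: 101000, Col P: 110101, Corner: 0


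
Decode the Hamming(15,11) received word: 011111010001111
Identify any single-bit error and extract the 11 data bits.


Syndrome = 14: error at position 14

Data: 11100001101 (corrected bit 14)


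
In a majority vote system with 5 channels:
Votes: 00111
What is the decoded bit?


Ones: 3 out of 5
Threshold: 3

1 (3/5 voted 1)


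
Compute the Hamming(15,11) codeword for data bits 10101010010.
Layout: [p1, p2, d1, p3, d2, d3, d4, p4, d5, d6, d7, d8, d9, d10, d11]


Parity bits: p1=1, p2=0, p3=0, p4=1

101001011010010


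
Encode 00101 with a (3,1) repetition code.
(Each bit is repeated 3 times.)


Each bit -> 3 copies

000000111000111


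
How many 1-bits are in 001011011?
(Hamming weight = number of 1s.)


Counting 1s in 001011011

5


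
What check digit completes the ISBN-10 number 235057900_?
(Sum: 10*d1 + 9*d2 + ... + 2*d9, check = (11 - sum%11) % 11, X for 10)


Weighted sum: 188
188 mod 11 = 1

Check digit: X


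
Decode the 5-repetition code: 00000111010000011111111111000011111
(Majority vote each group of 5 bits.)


Groups: 00000, 11101, 00000, 11111, 11111, 10000, 11111
Majority votes: 0101101

0101101


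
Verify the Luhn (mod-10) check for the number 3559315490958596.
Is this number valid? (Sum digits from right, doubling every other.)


Luhn sum = 83
83 mod 10 = 3

Invalid (Luhn sum mod 10 = 3)


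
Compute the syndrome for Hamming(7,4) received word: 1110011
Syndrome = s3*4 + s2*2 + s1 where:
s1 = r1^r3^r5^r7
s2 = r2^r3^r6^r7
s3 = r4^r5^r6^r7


s1=1, s2=0, s3=0

Syndrome = 1 (error at position 1)


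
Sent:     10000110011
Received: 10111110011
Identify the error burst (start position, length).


XOR: 00111000000

Burst at position 2, length 3


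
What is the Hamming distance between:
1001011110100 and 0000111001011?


XOR: 1001100111111
Count of 1s: 9

9


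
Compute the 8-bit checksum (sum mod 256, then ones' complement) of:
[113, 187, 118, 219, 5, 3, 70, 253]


Sum = 968 mod 256 = 200
Complement = 55

55


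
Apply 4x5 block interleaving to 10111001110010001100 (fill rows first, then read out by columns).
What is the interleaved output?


Matrix:
  10111
  00111
  00100
  01100
Read columns: 10000001111111001100

10000001111111001100


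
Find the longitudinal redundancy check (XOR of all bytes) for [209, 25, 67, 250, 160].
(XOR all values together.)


XOR chain: 209 ^ 25 ^ 67 ^ 250 ^ 160 = 209

209


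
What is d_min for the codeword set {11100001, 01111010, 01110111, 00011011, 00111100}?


Comparing all pairs, minimum distance: 3
Can detect 2 errors, correct 1 errors

3


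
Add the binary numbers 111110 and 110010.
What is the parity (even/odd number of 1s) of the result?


111110 = 62
110010 = 50
Sum = 112 = 1110000
1s count = 3

odd parity (3 ones in 1110000)


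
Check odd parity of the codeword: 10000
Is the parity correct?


Number of 1s: 1

Yes, parity is correct (1 ones)


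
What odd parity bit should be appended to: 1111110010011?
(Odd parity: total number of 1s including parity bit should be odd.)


Number of 1s in data: 9
Parity bit: 0

0


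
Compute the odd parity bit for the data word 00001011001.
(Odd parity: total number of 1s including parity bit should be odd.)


Number of 1s in data: 4
Parity bit: 1

1


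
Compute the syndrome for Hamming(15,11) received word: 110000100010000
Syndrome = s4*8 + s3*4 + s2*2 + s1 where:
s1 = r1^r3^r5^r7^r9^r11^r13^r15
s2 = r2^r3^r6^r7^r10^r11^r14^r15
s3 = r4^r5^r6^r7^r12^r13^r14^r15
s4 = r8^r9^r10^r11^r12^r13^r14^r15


s1=1, s2=1, s3=1, s4=1

Syndrome = 15 (error at position 15)


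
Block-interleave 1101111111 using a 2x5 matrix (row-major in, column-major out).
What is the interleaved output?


Matrix:
  11011
  11111
Read columns: 1111011111

1111011111


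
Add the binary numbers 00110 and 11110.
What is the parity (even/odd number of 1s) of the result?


00110 = 6
11110 = 30
Sum = 36 = 100100
1s count = 2

even parity (2 ones in 100100)


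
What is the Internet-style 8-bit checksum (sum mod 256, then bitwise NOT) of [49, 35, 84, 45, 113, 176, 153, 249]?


Sum = 904 mod 256 = 136
Complement = 119

119


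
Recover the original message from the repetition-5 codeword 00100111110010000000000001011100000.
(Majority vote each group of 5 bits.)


Groups: 00100, 11111, 00100, 00000, 00000, 10111, 00000
Majority votes: 0100010

0100010


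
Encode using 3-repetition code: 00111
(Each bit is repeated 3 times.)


Each bit -> 3 copies

000000111111111


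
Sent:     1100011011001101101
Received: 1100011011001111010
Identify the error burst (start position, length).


XOR: 0000000000000010111

Burst at position 14, length 5


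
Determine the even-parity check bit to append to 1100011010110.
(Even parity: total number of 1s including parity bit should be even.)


Number of 1s in data: 7
Parity bit: 1

1


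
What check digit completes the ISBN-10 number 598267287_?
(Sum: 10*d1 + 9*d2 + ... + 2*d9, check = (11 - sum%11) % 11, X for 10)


Weighted sum: 326
326 mod 11 = 7

Check digit: 4


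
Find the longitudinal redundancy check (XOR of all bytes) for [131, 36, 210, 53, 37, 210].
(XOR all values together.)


XOR chain: 131 ^ 36 ^ 210 ^ 53 ^ 37 ^ 210 = 183

183


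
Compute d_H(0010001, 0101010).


XOR: 0111011
Count of 1s: 5

5


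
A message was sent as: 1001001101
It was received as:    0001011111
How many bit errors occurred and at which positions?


XOR: 1000010010

3 error(s) at position(s): 0, 5, 8


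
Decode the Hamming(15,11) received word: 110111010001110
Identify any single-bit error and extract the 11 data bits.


Syndrome = 3: error at position 3

Data: 11100001110 (corrected bit 3)


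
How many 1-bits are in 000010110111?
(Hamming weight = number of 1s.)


Counting 1s in 000010110111

6


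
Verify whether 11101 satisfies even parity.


Number of 1s: 4

Yes, parity is correct (4 ones)


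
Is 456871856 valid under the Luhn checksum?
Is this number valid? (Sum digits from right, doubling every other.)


Luhn sum = 42
42 mod 10 = 2

Invalid (Luhn sum mod 10 = 2)


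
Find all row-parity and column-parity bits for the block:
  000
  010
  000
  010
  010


Row parities: 01011
Column parities: 010

Row P: 01011, Col P: 010, Corner: 1


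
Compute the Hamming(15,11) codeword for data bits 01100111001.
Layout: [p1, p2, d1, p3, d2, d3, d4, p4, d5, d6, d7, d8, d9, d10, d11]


Parity bits: p1=1, p2=0, p3=0, p4=0

100011000111001


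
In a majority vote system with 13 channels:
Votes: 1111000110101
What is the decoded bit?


Ones: 8 out of 13
Threshold: 7

1 (8/13 voted 1)


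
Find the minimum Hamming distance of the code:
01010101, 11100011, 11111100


Comparing all pairs, minimum distance: 4
Can detect 3 errors, correct 1 errors

4


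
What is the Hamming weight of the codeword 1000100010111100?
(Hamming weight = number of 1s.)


Counting 1s in 1000100010111100

7


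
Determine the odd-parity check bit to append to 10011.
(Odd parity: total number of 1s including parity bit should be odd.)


Number of 1s in data: 3
Parity bit: 0

0


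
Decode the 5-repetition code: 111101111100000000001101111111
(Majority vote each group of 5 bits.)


Groups: 11110, 11111, 00000, 00000, 11011, 11111
Majority votes: 110011

110011


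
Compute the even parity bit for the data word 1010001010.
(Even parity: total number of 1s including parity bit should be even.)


Number of 1s in data: 4
Parity bit: 0

0


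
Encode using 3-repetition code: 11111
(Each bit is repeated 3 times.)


Each bit -> 3 copies

111111111111111


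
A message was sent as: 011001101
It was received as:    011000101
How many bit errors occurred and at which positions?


XOR: 000001000

1 error(s) at position(s): 5


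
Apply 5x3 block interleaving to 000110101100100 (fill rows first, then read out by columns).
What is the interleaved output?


Matrix:
  000
  110
  101
  100
  100
Read columns: 011110100000100

011110100000100


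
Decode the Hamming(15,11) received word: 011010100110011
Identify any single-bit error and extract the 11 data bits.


Syndrome = 3: error at position 3

Data: 01010110011 (corrected bit 3)


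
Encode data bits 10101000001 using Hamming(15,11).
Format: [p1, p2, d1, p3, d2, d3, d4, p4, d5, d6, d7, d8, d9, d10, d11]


Parity bits: p1=1, p2=1, p3=0, p4=0

111001001000001


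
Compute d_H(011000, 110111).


XOR: 101111
Count of 1s: 5

5


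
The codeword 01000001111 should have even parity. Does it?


Number of 1s: 5

No, parity error (5 ones)


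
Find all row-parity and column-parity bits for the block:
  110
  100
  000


Row parities: 010
Column parities: 010

Row P: 010, Col P: 010, Corner: 1


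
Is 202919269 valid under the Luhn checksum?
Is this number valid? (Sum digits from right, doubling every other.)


Luhn sum = 37
37 mod 10 = 7

Invalid (Luhn sum mod 10 = 7)


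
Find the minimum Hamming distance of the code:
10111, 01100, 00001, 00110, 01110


Comparing all pairs, minimum distance: 1
Can detect 0 errors, correct 0 errors

1


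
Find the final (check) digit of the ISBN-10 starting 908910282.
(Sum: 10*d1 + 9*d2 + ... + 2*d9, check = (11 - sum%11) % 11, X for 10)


Weighted sum: 259
259 mod 11 = 6

Check digit: 5


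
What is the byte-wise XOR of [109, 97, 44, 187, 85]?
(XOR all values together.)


XOR chain: 109 ^ 97 ^ 44 ^ 187 ^ 85 = 206

206


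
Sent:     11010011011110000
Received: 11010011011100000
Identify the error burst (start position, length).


XOR: 00000000000010000

Burst at position 12, length 1


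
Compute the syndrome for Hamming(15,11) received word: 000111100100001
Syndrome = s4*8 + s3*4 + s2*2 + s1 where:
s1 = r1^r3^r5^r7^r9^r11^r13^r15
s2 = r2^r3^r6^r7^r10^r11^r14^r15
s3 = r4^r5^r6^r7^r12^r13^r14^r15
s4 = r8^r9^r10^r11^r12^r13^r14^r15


s1=1, s2=0, s3=1, s4=0

Syndrome = 5 (error at position 5)


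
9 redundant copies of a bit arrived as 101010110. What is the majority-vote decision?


Ones: 5 out of 9
Threshold: 5

1 (5/9 voted 1)


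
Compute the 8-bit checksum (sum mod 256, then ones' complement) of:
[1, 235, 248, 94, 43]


Sum = 621 mod 256 = 109
Complement = 146

146


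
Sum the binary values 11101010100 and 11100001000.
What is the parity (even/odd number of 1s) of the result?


11101010100 = 1876
11100001000 = 1800
Sum = 3676 = 111001011100
1s count = 7

odd parity (7 ones in 111001011100)


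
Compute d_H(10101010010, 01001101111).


XOR: 11100111101
Count of 1s: 8

8


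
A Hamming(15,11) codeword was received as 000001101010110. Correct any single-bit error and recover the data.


Syndrome = 0: no error detected

Data: 00111010110 (no errors)


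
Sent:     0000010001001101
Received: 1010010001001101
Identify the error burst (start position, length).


XOR: 1010000000000000

Burst at position 0, length 3


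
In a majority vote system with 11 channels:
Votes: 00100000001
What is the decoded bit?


Ones: 2 out of 11
Threshold: 6

0 (2/11 voted 1)


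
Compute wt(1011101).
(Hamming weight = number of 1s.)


Counting 1s in 1011101

5


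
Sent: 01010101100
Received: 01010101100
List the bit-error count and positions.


XOR: 00000000000

0 errors (received matches sent)


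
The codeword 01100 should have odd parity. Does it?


Number of 1s: 2

No, parity error (2 ones)


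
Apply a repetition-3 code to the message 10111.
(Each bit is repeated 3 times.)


Each bit -> 3 copies

111000111111111


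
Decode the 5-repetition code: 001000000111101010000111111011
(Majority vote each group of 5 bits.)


Groups: 00100, 00001, 11101, 01000, 01111, 11011
Majority votes: 001011

001011


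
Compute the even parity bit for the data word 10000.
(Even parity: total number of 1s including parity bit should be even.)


Number of 1s in data: 1
Parity bit: 1

1


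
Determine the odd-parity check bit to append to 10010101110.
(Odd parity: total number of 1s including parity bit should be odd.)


Number of 1s in data: 6
Parity bit: 1

1


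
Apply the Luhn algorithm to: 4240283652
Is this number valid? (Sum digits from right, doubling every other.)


Luhn sum = 45
45 mod 10 = 5

Invalid (Luhn sum mod 10 = 5)


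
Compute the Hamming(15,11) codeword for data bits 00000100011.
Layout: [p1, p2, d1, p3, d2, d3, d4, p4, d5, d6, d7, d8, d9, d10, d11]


Parity bits: p1=1, p2=1, p3=0, p4=1

110000010100011


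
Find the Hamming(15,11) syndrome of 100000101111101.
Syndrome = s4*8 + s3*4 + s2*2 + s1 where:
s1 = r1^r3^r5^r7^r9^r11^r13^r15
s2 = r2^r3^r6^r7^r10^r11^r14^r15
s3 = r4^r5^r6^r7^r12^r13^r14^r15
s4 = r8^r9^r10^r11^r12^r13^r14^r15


s1=0, s2=0, s3=0, s4=0

Syndrome = 0 (no error)


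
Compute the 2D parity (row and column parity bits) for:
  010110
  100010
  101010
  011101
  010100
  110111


Row parities: 101001
Column parities: 100000

Row P: 101001, Col P: 100000, Corner: 1


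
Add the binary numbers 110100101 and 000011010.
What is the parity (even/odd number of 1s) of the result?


110100101 = 421
000011010 = 26
Sum = 447 = 110111111
1s count = 8

even parity (8 ones in 110111111)


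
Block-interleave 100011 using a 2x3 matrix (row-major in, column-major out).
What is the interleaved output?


Matrix:
  100
  011
Read columns: 100101

100101


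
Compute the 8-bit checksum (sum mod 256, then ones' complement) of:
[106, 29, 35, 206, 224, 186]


Sum = 786 mod 256 = 18
Complement = 237

237


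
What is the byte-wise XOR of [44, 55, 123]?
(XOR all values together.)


XOR chain: 44 ^ 55 ^ 123 = 96

96


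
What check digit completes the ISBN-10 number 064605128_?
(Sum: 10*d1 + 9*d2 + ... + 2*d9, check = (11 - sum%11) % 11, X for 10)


Weighted sum: 179
179 mod 11 = 3

Check digit: 8


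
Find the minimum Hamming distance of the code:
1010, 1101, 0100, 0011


Comparing all pairs, minimum distance: 2
Can detect 1 errors, correct 0 errors

2


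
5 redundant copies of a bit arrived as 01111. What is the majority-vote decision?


Ones: 4 out of 5
Threshold: 3

1 (4/5 voted 1)


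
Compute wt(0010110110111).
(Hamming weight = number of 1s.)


Counting 1s in 0010110110111

8
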